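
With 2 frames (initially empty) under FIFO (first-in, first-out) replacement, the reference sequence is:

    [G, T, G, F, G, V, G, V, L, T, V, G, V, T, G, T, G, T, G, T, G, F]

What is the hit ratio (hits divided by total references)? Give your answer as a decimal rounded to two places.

0.50

G → fault, frames (G)
T → fault, frames (G T)
G → hit
F → fault, evict G, frames (T F)
G → fault, evict T, frames (F G)
V → fault, evict F, frames (G V)
G → hit
V → hit
L → fault, evict G, frames (V L)
T → fault, evict V, frames (L T)
V → fault, evict L, frames (T V)
G → fault, evict T, frames (V G)
V → hit
T → fault, evict V, frames (G T)
G → hit
T → hit
G → hit
T → hit
G → hit
T → hit
G → hit
F → fault, evict G, frames (T F)
Hits: 11 of 22 references → 11/22 = 0.5000.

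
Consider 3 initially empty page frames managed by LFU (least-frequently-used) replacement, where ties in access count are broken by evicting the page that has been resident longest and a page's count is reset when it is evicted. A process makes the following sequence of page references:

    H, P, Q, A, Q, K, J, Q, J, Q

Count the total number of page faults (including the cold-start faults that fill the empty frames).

6

H: fault, frames (H)
P: fault, frames (H P)
Q: fault, frames (H P Q)
A: fault, evict H, frames (P Q A)
Q: hit
K: fault, evict P, frames (Q A K)
J: fault, evict A, frames (Q K J)
Q: hit
J: hit
Q: hit
Page faults: 6.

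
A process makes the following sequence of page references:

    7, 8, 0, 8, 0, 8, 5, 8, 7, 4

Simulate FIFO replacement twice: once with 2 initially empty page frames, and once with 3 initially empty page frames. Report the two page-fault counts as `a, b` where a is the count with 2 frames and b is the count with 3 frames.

2 frames: F F F . . . F F F F → 7 faults.
3 frames: F F F . . . F . F F → 6 faults.
6 < 7: adding a frame reduced faults, as is typical.

7, 6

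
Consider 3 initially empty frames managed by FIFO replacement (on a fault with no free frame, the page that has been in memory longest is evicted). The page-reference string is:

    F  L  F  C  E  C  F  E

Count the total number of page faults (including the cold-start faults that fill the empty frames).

5

F → fault, frames [F]
L → fault, frames [F, L]
F → hit
C → fault, frames [F, L, C]
E → fault, evict F, frames [L, C, E]
C → hit
F → fault, evict L, frames [C, E, F]
E → hit
Page faults: 5.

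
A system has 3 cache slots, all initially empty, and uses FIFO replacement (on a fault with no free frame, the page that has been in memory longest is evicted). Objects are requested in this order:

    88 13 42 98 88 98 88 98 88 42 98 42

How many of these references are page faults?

5

88 -> fault, frames {88}
13 -> fault, frames {88,13}
42 -> fault, frames {88,13,42}
98 -> fault, evict 88, frames {13,42,98}
88 -> fault, evict 13, frames {42,98,88}
98 -> hit
88 -> hit
98 -> hit
88 -> hit
42 -> hit
98 -> hit
42 -> hit
Page faults: 5.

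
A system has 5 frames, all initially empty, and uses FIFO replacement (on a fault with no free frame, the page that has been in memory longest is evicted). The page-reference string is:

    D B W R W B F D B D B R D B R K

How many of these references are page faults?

6

D → fault, frames [D]
B → fault, frames [D, B]
W → fault, frames [D, B, W]
R → fault, frames [D, B, W, R]
W → hit
B → hit
F → fault, frames [D, B, W, R, F]
D → hit
B → hit
D → hit
B → hit
R → hit
D → hit
B → hit
R → hit
K → fault, evict D, frames [B, W, R, F, K]
Page faults: 6.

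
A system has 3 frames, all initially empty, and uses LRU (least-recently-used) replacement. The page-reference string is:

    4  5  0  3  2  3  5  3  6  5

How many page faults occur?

4 -> fault, frames (4)
5 -> fault, frames (4 5)
0 -> fault, frames (4 5 0)
3 -> fault, evict 4, frames (5 0 3)
2 -> fault, evict 5, frames (0 3 2)
3 -> hit
5 -> fault, evict 0, frames (2 3 5)
3 -> hit
6 -> fault, evict 2, frames (5 3 6)
5 -> hit
Page faults: 7.

7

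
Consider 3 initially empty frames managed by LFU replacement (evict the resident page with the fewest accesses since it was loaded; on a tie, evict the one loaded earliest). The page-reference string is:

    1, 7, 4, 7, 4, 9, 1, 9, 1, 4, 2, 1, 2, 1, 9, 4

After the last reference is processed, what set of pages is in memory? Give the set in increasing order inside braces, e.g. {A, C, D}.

{4, 7, 9}

1: fault, frames {1}
7: fault, frames {1,7}
4: fault, frames {1,7,4}
7: hit
4: hit
9: fault, evict 1, frames {7,4,9}
1: fault, evict 9, frames {7,4,1}
9: fault, evict 1, frames {7,4,9}
1: fault, evict 9, frames {7,4,1}
4: hit
2: fault, evict 1, frames {7,4,2}
1: fault, evict 2, frames {7,4,1}
2: fault, evict 1, frames {7,4,2}
1: fault, evict 2, frames {7,4,1}
9: fault, evict 1, frames {7,4,9}
4: hit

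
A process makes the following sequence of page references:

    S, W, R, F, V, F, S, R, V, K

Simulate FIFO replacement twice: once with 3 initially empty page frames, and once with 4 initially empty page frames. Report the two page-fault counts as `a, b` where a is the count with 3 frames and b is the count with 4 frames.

3 frames: F F F F F . F F . F → 8 faults.
4 frames: F F F F F . F . . F → 7 faults.
7 < 8: adding a frame reduced faults, as is typical.

8, 7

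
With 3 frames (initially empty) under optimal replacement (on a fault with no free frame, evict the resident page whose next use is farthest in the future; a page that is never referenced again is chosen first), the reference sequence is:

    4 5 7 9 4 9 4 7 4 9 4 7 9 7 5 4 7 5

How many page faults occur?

4 -> miss, frames [4]
5 -> miss, frames [4, 5]
7 -> miss, frames [4, 5, 7]
9 -> miss, evict 5, frames [4, 7, 9]
4 -> hit
9 -> hit
4 -> hit
7 -> hit
4 -> hit
9 -> hit
4 -> hit
7 -> hit
9 -> hit
7 -> hit
5 -> miss, evict 9, frames [4, 7, 5]
4 -> hit
7 -> hit
5 -> hit
Page faults: 5.

5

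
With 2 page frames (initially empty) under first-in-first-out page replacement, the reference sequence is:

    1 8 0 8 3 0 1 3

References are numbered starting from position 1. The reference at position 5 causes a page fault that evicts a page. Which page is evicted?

pos 1: 1: miss, frames {1}
pos 2: 8: miss, frames {1,8}
pos 3: 0: miss, evict 1, frames {8,0}
pos 4: 8: hit
pos 5: 3: miss, evict 8, frames {0,3}
At position 5, page 8 is evicted.

8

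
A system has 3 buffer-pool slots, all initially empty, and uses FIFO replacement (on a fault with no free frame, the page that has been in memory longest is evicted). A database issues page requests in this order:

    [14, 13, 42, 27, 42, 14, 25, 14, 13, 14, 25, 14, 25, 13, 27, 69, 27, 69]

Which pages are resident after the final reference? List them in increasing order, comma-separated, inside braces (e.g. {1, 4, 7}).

{13, 27, 69}

14 -> fault, frames (14)
13 -> fault, frames (14 13)
42 -> fault, frames (14 13 42)
27 -> fault, evict 14, frames (13 42 27)
42 -> hit
14 -> fault, evict 13, frames (42 27 14)
25 -> fault, evict 42, frames (27 14 25)
14 -> hit
13 -> fault, evict 27, frames (14 25 13)
14 -> hit
25 -> hit
14 -> hit
25 -> hit
13 -> hit
27 -> fault, evict 14, frames (25 13 27)
69 -> fault, evict 25, frames (13 27 69)
27 -> hit
69 -> hit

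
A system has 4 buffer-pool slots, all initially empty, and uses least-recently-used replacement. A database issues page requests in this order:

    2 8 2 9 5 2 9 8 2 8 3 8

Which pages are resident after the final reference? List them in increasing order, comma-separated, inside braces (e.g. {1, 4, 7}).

2 -> miss, frames [2]
8 -> miss, frames [2, 8]
2 -> hit
9 -> miss, frames [8, 2, 9]
5 -> miss, frames [8, 2, 9, 5]
2 -> hit
9 -> hit
8 -> hit
2 -> hit
8 -> hit
3 -> miss, evict 5, frames [9, 2, 8, 3]
8 -> hit

{2, 3, 8, 9}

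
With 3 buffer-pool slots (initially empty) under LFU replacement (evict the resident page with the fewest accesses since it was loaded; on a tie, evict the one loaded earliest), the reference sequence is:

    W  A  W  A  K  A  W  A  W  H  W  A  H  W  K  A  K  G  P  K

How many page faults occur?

8

W -> miss, frames {W}
A -> miss, frames {W,A}
W -> hit
A -> hit
K -> miss, frames {W,A,K}
A -> hit
W -> hit
A -> hit
W -> hit
H -> miss, evict K, frames {W,A,H}
W -> hit
A -> hit
H -> hit
W -> hit
K -> miss, evict H, frames {W,A,K}
A -> hit
K -> hit
G -> miss, evict K, frames {W,A,G}
P -> miss, evict G, frames {W,A,P}
K -> miss, evict P, frames {W,A,K}
Page faults: 8.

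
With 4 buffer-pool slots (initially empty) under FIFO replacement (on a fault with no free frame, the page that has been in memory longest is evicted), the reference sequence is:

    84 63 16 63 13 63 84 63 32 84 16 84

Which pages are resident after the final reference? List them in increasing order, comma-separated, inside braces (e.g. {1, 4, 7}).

84: fault, frames (84)
63: fault, frames (84 63)
16: fault, frames (84 63 16)
63: hit
13: fault, frames (84 63 16 13)
63: hit
84: hit
63: hit
32: fault, evict 84, frames (63 16 13 32)
84: fault, evict 63, frames (16 13 32 84)
16: hit
84: hit

{13, 16, 32, 84}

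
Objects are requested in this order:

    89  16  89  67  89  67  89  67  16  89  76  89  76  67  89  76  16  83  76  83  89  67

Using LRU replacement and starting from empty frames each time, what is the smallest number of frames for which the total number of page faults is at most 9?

3

f=1: 22 faults
f=2: 14 faults
f=3: 9 faults
f=4: 6 faults
f=5: 5 faults
Smallest f with faults ≤ 9 is 3.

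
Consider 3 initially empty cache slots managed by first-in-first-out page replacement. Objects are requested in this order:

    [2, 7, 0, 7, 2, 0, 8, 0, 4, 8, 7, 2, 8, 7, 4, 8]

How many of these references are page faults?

9

2: fault, frames (2)
7: fault, frames (2 7)
0: fault, frames (2 7 0)
7: hit
2: hit
0: hit
8: fault, evict 2, frames (7 0 8)
0: hit
4: fault, evict 7, frames (0 8 4)
8: hit
7: fault, evict 0, frames (8 4 7)
2: fault, evict 8, frames (4 7 2)
8: fault, evict 4, frames (7 2 8)
7: hit
4: fault, evict 7, frames (2 8 4)
8: hit
Page faults: 9.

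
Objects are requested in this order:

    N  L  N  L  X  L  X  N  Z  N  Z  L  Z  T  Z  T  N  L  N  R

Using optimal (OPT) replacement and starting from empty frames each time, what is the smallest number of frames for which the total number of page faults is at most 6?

4

f=1: 20 faults
f=2: 10 faults
f=3: 7 faults
f=4: 6 faults
f=5: 6 faults
f=6: 6 faults
Smallest f with faults ≤ 6 is 4.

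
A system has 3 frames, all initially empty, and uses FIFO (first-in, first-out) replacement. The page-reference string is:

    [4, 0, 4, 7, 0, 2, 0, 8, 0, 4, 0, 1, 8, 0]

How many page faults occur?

4: fault, frames {4}
0: fault, frames {4,0}
4: hit
7: fault, frames {4,0,7}
0: hit
2: fault, evict 4, frames {0,7,2}
0: hit
8: fault, evict 0, frames {7,2,8}
0: fault, evict 7, frames {2,8,0}
4: fault, evict 2, frames {8,0,4}
0: hit
1: fault, evict 8, frames {0,4,1}
8: fault, evict 0, frames {4,1,8}
0: fault, evict 4, frames {1,8,0}
Page faults: 10.

10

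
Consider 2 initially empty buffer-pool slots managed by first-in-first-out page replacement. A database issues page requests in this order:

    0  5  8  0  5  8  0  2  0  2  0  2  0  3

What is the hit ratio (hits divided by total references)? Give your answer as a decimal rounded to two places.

0.36

0 → miss, frames {0}
5 → miss, frames {0,5}
8 → miss, evict 0, frames {5,8}
0 → miss, evict 5, frames {8,0}
5 → miss, evict 8, frames {0,5}
8 → miss, evict 0, frames {5,8}
0 → miss, evict 5, frames {8,0}
2 → miss, evict 8, frames {0,2}
0 → hit
2 → hit
0 → hit
2 → hit
0 → hit
3 → miss, evict 0, frames {2,3}
Hits: 5 of 14 references → 5/14 = 0.3571.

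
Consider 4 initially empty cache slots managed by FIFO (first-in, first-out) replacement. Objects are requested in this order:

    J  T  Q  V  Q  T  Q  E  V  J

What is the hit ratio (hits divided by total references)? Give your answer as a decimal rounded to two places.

J -> fault, frames (J)
T -> fault, frames (J T)
Q -> fault, frames (J T Q)
V -> fault, frames (J T Q V)
Q -> hit
T -> hit
Q -> hit
E -> fault, evict J, frames (T Q V E)
V -> hit
J -> fault, evict T, frames (Q V E J)
Hits: 4 of 10 references → 4/10 = 0.4000.

0.40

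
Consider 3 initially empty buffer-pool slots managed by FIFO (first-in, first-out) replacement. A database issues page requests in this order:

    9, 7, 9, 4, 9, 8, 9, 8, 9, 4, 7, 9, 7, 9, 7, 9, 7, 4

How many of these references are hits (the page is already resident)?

9 → miss, frames (9)
7 → miss, frames (9 7)
9 → hit
4 → miss, frames (9 7 4)
9 → hit
8 → miss, evict 9, frames (7 4 8)
9 → miss, evict 7, frames (4 8 9)
8 → hit
9 → hit
4 → hit
7 → miss, evict 4, frames (8 9 7)
9 → hit
7 → hit
9 → hit
7 → hit
9 → hit
7 → hit
4 → miss, evict 8, frames (9 7 4)
Hits: 11.

11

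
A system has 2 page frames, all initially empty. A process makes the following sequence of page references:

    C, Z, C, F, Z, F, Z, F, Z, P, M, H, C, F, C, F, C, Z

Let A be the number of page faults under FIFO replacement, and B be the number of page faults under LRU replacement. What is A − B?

-1

Under FIFO: F F . F . . . . . F F F F F . . . F → 9 faults.
Under LRU: F F . F F . . . . F F F F F . . . F → 10 faults.
A − B = 9 − 10 = -1.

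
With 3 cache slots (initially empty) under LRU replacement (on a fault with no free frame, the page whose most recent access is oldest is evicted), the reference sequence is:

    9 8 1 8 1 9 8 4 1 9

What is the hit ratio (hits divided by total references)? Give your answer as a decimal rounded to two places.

9 -> fault, frames [9]
8 -> fault, frames [9, 8]
1 -> fault, frames [9, 8, 1]
8 -> hit
1 -> hit
9 -> hit
8 -> hit
4 -> fault, evict 1, frames [9, 8, 4]
1 -> fault, evict 9, frames [8, 4, 1]
9 -> fault, evict 8, frames [4, 1, 9]
Hits: 4 of 10 references → 4/10 = 0.4000.

0.40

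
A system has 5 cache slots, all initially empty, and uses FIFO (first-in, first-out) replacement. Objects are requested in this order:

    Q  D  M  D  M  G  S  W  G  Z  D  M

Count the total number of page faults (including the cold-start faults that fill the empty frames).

Q -> miss, frames [Q]
D -> miss, frames [Q, D]
M -> miss, frames [Q, D, M]
D -> hit
M -> hit
G -> miss, frames [Q, D, M, G]
S -> miss, frames [Q, D, M, G, S]
W -> miss, evict Q, frames [D, M, G, S, W]
G -> hit
Z -> miss, evict D, frames [M, G, S, W, Z]
D -> miss, evict M, frames [G, S, W, Z, D]
M -> miss, evict G, frames [S, W, Z, D, M]
Page faults: 9.

9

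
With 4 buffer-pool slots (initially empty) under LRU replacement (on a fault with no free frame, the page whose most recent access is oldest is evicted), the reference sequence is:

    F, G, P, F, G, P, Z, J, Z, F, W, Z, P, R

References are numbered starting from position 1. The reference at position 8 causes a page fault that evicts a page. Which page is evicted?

pos 1: F → fault, frames (F)
pos 2: G → fault, frames (F G)
pos 3: P → fault, frames (F G P)
pos 4: F → hit
pos 5: G → hit
pos 6: P → hit
pos 7: Z → fault, frames (F G P Z)
pos 8: J → fault, evict F, frames (G P Z J)
At position 8, page F is evicted.

F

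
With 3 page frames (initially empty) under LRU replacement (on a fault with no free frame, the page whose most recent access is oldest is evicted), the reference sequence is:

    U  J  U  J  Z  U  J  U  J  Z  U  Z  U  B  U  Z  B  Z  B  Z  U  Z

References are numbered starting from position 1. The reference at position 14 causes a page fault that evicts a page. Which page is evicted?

J

pos 1: U: fault, frames (U)
pos 2: J: fault, frames (U J)
pos 3: U: hit
pos 4: J: hit
pos 5: Z: fault, frames (U J Z)
pos 6: U: hit
pos 7: J: hit
pos 8: U: hit
pos 9: J: hit
pos 10: Z: hit
pos 11: U: hit
pos 12: Z: hit
pos 13: U: hit
pos 14: B: fault, evict J, frames (Z U B)
At position 14, page J is evicted.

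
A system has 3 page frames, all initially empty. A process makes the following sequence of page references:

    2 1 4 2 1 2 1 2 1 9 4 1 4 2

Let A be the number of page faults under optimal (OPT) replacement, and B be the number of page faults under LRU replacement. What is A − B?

-1

Under OPT: F F F . . . . . . F . . . F → 5 faults.
Under LRU: F F F . . . . . . F F . . F → 6 faults.
A − B = 5 − 6 = -1.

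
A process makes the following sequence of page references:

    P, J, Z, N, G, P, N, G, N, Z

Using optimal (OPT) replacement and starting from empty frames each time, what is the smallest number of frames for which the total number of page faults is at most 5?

4

f=1: 10 faults
f=2: 7 faults
f=3: 6 faults
f=4: 5 faults
f=5: 5 faults
Smallest f with faults ≤ 5 is 4.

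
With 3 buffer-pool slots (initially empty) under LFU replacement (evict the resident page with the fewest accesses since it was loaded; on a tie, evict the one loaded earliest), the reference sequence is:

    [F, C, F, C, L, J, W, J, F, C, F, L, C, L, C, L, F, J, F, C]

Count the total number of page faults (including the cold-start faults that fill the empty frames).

8

F → miss, frames {F}
C → miss, frames {F,C}
F → hit
C → hit
L → miss, frames {F,C,L}
J → miss, evict L, frames {F,C,J}
W → miss, evict J, frames {F,C,W}
J → miss, evict W, frames {F,C,J}
F → hit
C → hit
F → hit
L → miss, evict J, frames {F,C,L}
C → hit
L → hit
C → hit
L → hit
F → hit
J → miss, evict L, frames {F,C,J}
F → hit
C → hit
Page faults: 8.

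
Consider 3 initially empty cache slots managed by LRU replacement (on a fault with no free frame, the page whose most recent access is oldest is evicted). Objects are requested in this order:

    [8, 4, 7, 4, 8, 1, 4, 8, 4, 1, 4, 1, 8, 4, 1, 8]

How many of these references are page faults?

4

8: fault, frames [8]
4: fault, frames [8, 4]
7: fault, frames [8, 4, 7]
4: hit
8: hit
1: fault, evict 7, frames [4, 8, 1]
4: hit
8: hit
4: hit
1: hit
4: hit
1: hit
8: hit
4: hit
1: hit
8: hit
Page faults: 4.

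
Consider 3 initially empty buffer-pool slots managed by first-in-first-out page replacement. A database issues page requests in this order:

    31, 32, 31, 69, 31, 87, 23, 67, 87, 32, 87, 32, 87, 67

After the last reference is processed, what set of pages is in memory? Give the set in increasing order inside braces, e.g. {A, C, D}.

31 -> fault, frames {31}
32 -> fault, frames {31,32}
31 -> hit
69 -> fault, frames {31,32,69}
31 -> hit
87 -> fault, evict 31, frames {32,69,87}
23 -> fault, evict 32, frames {69,87,23}
67 -> fault, evict 69, frames {87,23,67}
87 -> hit
32 -> fault, evict 87, frames {23,67,32}
87 -> fault, evict 23, frames {67,32,87}
32 -> hit
87 -> hit
67 -> hit

{32, 67, 87}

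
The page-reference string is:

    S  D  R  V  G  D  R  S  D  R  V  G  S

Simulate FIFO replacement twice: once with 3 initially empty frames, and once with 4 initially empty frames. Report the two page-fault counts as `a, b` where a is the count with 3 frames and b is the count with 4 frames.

3 frames: F F F F F F F F . . F F . → 10 faults.
4 frames: F F F F F . . F F F F F F → 11 faults.
11 > 10: adding a frame increased faults — Belady's anomaly.

10, 11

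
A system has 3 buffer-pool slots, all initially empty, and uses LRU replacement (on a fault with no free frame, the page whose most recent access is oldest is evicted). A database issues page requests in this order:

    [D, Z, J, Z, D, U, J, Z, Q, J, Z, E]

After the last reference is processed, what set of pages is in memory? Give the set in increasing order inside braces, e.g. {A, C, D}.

D → miss, frames (D)
Z → miss, frames (D Z)
J → miss, frames (D Z J)
Z → hit
D → hit
U → miss, evict J, frames (Z D U)
J → miss, evict Z, frames (D U J)
Z → miss, evict D, frames (U J Z)
Q → miss, evict U, frames (J Z Q)
J → hit
Z → hit
E → miss, evict Q, frames (J Z E)

{E, J, Z}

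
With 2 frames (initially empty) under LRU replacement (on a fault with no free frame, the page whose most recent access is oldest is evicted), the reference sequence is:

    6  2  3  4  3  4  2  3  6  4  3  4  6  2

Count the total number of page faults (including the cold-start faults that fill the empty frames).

11

6 -> miss, frames (6)
2 -> miss, frames (6 2)
3 -> miss, evict 6, frames (2 3)
4 -> miss, evict 2, frames (3 4)
3 -> hit
4 -> hit
2 -> miss, evict 3, frames (4 2)
3 -> miss, evict 4, frames (2 3)
6 -> miss, evict 2, frames (3 6)
4 -> miss, evict 3, frames (6 4)
3 -> miss, evict 6, frames (4 3)
4 -> hit
6 -> miss, evict 3, frames (4 6)
2 -> miss, evict 4, frames (6 2)
Page faults: 11.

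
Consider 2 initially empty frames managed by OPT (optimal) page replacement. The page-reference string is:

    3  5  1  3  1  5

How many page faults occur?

4

3 → fault, frames (3)
5 → fault, frames (3 5)
1 → fault, evict 5, frames (3 1)
3 → hit
1 → hit
5 → fault, evict 1, frames (3 5)
Page faults: 4.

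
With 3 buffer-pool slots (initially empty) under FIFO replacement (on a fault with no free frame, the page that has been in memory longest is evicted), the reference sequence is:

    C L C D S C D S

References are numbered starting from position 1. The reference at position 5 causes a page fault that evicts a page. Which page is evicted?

pos 1: C: miss, frames [C]
pos 2: L: miss, frames [C, L]
pos 3: C: hit
pos 4: D: miss, frames [C, L, D]
pos 5: S: miss, evict C, frames [L, D, S]
At position 5, page C is evicted.

C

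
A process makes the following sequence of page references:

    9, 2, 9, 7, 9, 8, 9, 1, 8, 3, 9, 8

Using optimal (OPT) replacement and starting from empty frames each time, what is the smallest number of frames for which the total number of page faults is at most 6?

f=1: 12 faults
f=2: 7 faults
f=3: 6 faults
f=4: 6 faults
f=5: 6 faults
f=6: 6 faults
Smallest f with faults ≤ 6 is 3.

3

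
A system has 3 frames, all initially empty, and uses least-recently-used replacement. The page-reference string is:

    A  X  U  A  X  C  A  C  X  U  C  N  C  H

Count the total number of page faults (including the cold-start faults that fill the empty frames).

A -> fault, frames (A)
X -> fault, frames (A X)
U -> fault, frames (A X U)
A -> hit
X -> hit
C -> fault, evict U, frames (A X C)
A -> hit
C -> hit
X -> hit
U -> fault, evict A, frames (C X U)
C -> hit
N -> fault, evict X, frames (U C N)
C -> hit
H -> fault, evict U, frames (N C H)
Page faults: 7.

7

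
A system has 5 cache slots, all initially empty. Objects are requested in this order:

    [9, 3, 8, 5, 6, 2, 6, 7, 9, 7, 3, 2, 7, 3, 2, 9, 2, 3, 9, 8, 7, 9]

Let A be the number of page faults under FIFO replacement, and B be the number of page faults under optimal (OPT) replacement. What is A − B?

Under FIFO: F F F F F F . F F . F . . . . . . . . F . . → 10 faults.
Under OPT: F F F F F F . F . . . . . . . . . . . . . . → 7 faults.
A − B = 10 − 7 = 3.

3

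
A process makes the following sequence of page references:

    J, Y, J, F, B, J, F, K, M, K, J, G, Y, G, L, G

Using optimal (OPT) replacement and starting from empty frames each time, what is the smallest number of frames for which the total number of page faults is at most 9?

3

f=1: 16 faults
f=2: 11 faults
f=3: 9 faults
f=4: 8 faults
f=5: 8 faults
f=6: 8 faults
f=7: 8 faults
f=8: 8 faults
Smallest f with faults ≤ 9 is 3.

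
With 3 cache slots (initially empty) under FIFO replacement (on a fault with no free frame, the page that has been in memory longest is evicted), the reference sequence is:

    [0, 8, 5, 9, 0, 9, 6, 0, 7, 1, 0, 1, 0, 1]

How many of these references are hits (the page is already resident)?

5

0 -> miss, frames [0]
8 -> miss, frames [0, 8]
5 -> miss, frames [0, 8, 5]
9 -> miss, evict 0, frames [8, 5, 9]
0 -> miss, evict 8, frames [5, 9, 0]
9 -> hit
6 -> miss, evict 5, frames [9, 0, 6]
0 -> hit
7 -> miss, evict 9, frames [0, 6, 7]
1 -> miss, evict 0, frames [6, 7, 1]
0 -> miss, evict 6, frames [7, 1, 0]
1 -> hit
0 -> hit
1 -> hit
Hits: 5.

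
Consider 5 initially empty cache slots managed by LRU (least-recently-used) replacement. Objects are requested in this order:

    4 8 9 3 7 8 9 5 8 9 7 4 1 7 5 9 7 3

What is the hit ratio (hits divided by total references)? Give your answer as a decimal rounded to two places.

0.44

4 → fault, frames [4]
8 → fault, frames [4, 8]
9 → fault, frames [4, 8, 9]
3 → fault, frames [4, 8, 9, 3]
7 → fault, frames [4, 8, 9, 3, 7]
8 → hit
9 → hit
5 → fault, evict 4, frames [3, 7, 8, 9, 5]
8 → hit
9 → hit
7 → hit
4 → fault, evict 3, frames [5, 8, 9, 7, 4]
1 → fault, evict 5, frames [8, 9, 7, 4, 1]
7 → hit
5 → fault, evict 8, frames [9, 4, 1, 7, 5]
9 → hit
7 → hit
3 → fault, evict 4, frames [1, 5, 9, 7, 3]
Hits: 8 of 18 references → 8/18 = 0.4444.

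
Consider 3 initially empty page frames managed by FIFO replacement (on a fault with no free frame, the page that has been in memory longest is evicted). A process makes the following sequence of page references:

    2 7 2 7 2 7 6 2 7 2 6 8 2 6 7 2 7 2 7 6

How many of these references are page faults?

2 → fault, frames {2}
7 → fault, frames {2,7}
2 → hit
7 → hit
2 → hit
7 → hit
6 → fault, frames {2,7,6}
2 → hit
7 → hit
2 → hit
6 → hit
8 → fault, evict 2, frames {7,6,8}
2 → fault, evict 7, frames {6,8,2}
6 → hit
7 → fault, evict 6, frames {8,2,7}
2 → hit
7 → hit
2 → hit
7 → hit
6 → fault, evict 8, frames {2,7,6}
Page faults: 7.

7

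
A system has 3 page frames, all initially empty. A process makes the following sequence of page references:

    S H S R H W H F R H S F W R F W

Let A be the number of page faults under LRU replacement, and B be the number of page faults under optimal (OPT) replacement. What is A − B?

3

Under LRU: F F . F . F . F F . F F F F . . → 10 faults.
Under OPT: F F . F . F . F . . F . F . . . → 7 faults.
A − B = 10 − 7 = 3.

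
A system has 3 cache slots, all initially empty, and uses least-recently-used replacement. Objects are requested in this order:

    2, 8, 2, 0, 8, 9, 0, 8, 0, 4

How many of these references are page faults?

2 -> fault, frames [2]
8 -> fault, frames [2, 8]
2 -> hit
0 -> fault, frames [8, 2, 0]
8 -> hit
9 -> fault, evict 2, frames [0, 8, 9]
0 -> hit
8 -> hit
0 -> hit
4 -> fault, evict 9, frames [8, 0, 4]
Page faults: 5.

5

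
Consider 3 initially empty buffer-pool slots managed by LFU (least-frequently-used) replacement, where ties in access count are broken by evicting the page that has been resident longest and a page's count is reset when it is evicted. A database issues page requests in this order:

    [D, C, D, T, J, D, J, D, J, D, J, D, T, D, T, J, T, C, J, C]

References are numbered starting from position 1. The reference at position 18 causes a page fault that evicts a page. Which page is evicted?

T

pos 1: D -> miss, frames {D}
pos 2: C -> miss, frames {D,C}
pos 3: D -> hit
pos 4: T -> miss, frames {D,C,T}
pos 5: J -> miss, evict C, frames {D,T,J}
pos 6: D -> hit
pos 7: J -> hit
pos 8: D -> hit
pos 9: J -> hit
pos 10: D -> hit
pos 11: J -> hit
pos 12: D -> hit
pos 13: T -> hit
pos 14: D -> hit
pos 15: T -> hit
pos 16: J -> hit
pos 17: T -> hit
pos 18: C -> miss, evict T, frames {D,J,C}
At position 18, page T is evicted.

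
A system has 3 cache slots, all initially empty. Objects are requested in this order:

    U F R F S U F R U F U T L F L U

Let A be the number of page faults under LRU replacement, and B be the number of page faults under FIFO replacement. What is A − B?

-1

Under LRU: F F F . F F . F . . . F F F . F → 10 faults.
Under FIFO: F F F . F F F F . . . F F F . F → 11 faults.
A − B = 10 − 11 = -1.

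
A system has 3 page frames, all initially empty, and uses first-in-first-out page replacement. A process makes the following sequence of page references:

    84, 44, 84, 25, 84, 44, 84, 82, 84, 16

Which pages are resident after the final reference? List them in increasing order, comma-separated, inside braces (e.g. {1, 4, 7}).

{16, 82, 84}

84: fault, frames (84)
44: fault, frames (84 44)
84: hit
25: fault, frames (84 44 25)
84: hit
44: hit
84: hit
82: fault, evict 84, frames (44 25 82)
84: fault, evict 44, frames (25 82 84)
16: fault, evict 25, frames (82 84 16)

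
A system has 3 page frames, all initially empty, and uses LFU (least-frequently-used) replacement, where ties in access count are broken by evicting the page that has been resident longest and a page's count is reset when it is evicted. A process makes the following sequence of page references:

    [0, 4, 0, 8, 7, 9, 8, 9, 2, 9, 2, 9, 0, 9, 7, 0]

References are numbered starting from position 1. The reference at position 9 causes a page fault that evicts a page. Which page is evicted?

pos 1: 0 -> miss, frames (0)
pos 2: 4 -> miss, frames (0 4)
pos 3: 0 -> hit
pos 4: 8 -> miss, frames (0 4 8)
pos 5: 7 -> miss, evict 4, frames (0 8 7)
pos 6: 9 -> miss, evict 8, frames (0 7 9)
pos 7: 8 -> miss, evict 7, frames (0 9 8)
pos 8: 9 -> hit
pos 9: 2 -> miss, evict 8, frames (0 9 2)
At position 9, page 8 is evicted.

8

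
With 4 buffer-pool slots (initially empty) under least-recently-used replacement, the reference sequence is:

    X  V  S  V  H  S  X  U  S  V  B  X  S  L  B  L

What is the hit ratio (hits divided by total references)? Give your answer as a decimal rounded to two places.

0.44

X: miss, frames [X]
V: miss, frames [X, V]
S: miss, frames [X, V, S]
V: hit
H: miss, frames [X, S, V, H]
S: hit
X: hit
U: miss, evict V, frames [H, S, X, U]
S: hit
V: miss, evict H, frames [X, U, S, V]
B: miss, evict X, frames [U, S, V, B]
X: miss, evict U, frames [S, V, B, X]
S: hit
L: miss, evict V, frames [B, X, S, L]
B: hit
L: hit
Hits: 7 of 16 references → 7/16 = 0.4375.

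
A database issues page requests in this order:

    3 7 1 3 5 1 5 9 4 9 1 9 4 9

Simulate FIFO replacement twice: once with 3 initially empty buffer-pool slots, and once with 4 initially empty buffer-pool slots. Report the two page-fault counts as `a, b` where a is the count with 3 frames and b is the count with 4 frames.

3 frames: F F F . F . . F F . F . . . → 7 faults.
4 frames: F F F . F . . F F . . . . . → 6 faults.
6 < 7: adding a frame reduced faults, as is typical.

7, 6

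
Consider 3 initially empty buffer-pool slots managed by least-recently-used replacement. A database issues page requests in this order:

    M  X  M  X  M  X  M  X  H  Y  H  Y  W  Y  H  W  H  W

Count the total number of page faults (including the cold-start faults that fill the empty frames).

M -> fault, frames [M]
X -> fault, frames [M, X]
M -> hit
X -> hit
M -> hit
X -> hit
M -> hit
X -> hit
H -> fault, frames [M, X, H]
Y -> fault, evict M, frames [X, H, Y]
H -> hit
Y -> hit
W -> fault, evict X, frames [H, Y, W]
Y -> hit
H -> hit
W -> hit
H -> hit
W -> hit
Page faults: 5.

5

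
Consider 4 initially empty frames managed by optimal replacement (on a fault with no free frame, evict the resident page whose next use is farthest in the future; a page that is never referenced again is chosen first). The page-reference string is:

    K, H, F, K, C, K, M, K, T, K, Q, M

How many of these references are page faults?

7

K: fault, frames {K}
H: fault, frames {K,H}
F: fault, frames {K,H,F}
K: hit
C: fault, frames {K,H,F,C}
K: hit
M: fault, evict C, frames {K,H,F,M}
K: hit
T: fault, evict F, frames {K,H,M,T}
K: hit
Q: fault, evict T, frames {K,H,M,Q}
M: hit
Page faults: 7.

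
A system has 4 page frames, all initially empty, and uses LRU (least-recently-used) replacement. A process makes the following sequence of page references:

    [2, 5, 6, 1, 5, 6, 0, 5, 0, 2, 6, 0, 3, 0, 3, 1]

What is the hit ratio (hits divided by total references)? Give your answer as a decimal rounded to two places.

2 -> miss, frames {2}
5 -> miss, frames {2,5}
6 -> miss, frames {2,5,6}
1 -> miss, frames {2,5,6,1}
5 -> hit
6 -> hit
0 -> miss, evict 2, frames {1,5,6,0}
5 -> hit
0 -> hit
2 -> miss, evict 1, frames {6,5,0,2}
6 -> hit
0 -> hit
3 -> miss, evict 5, frames {2,6,0,3}
0 -> hit
3 -> hit
1 -> miss, evict 2, frames {6,0,3,1}
Hits: 8 of 16 references → 8/16 = 0.5000.

0.50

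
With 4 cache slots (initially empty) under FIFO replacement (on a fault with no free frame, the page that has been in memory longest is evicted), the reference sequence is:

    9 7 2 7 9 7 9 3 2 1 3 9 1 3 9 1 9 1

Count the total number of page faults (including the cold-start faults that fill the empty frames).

6

9 -> miss, frames (9)
7 -> miss, frames (9 7)
2 -> miss, frames (9 7 2)
7 -> hit
9 -> hit
7 -> hit
9 -> hit
3 -> miss, frames (9 7 2 3)
2 -> hit
1 -> miss, evict 9, frames (7 2 3 1)
3 -> hit
9 -> miss, evict 7, frames (2 3 1 9)
1 -> hit
3 -> hit
9 -> hit
1 -> hit
9 -> hit
1 -> hit
Page faults: 6.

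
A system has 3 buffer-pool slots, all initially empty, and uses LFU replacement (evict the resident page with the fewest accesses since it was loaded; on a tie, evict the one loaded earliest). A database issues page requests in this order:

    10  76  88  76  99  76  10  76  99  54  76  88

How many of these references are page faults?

7

10 → fault, frames (10)
76 → fault, frames (10 76)
88 → fault, frames (10 76 88)
76 → hit
99 → fault, evict 10, frames (76 88 99)
76 → hit
10 → fault, evict 88, frames (76 99 10)
76 → hit
99 → hit
54 → fault, evict 10, frames (76 99 54)
76 → hit
88 → fault, evict 54, frames (76 99 88)
Page faults: 7.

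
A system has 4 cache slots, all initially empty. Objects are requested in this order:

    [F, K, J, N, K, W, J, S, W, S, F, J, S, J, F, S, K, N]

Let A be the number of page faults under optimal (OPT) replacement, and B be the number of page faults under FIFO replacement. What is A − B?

-2

Under OPT: F F F F . F . F . . . . . . . . F F → 8 faults.
Under FIFO: F F F F . F . F . . F F . . . . F F → 10 faults.
A − B = 8 − 10 = -2.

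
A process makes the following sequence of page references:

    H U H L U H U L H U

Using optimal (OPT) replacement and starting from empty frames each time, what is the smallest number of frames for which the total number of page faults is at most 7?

2

f=1: 10 faults
f=2: 6 faults
f=3: 3 faults
Smallest f with faults ≤ 7 is 2.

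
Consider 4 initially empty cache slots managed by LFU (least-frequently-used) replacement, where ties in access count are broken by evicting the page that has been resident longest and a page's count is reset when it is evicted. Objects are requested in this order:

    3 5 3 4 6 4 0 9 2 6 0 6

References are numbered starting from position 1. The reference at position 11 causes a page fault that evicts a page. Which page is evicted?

pos 1: 3 -> fault, frames (3)
pos 2: 5 -> fault, frames (3 5)
pos 3: 3 -> hit
pos 4: 4 -> fault, frames (3 5 4)
pos 5: 6 -> fault, frames (3 5 4 6)
pos 6: 4 -> hit
pos 7: 0 -> fault, evict 5, frames (3 4 6 0)
pos 8: 9 -> fault, evict 6, frames (3 4 0 9)
pos 9: 2 -> fault, evict 0, frames (3 4 9 2)
pos 10: 6 -> fault, evict 9, frames (3 4 2 6)
pos 11: 0 -> fault, evict 2, frames (3 4 6 0)
At position 11, page 2 is evicted.

2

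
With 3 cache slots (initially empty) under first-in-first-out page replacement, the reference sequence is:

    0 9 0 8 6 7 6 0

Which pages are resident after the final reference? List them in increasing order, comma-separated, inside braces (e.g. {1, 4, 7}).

{0, 6, 7}

0 -> fault, frames [0]
9 -> fault, frames [0, 9]
0 -> hit
8 -> fault, frames [0, 9, 8]
6 -> fault, evict 0, frames [9, 8, 6]
7 -> fault, evict 9, frames [8, 6, 7]
6 -> hit
0 -> fault, evict 8, frames [6, 7, 0]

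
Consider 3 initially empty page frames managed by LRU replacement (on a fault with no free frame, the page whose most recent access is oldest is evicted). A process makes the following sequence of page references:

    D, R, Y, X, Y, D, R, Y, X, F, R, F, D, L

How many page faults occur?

11

D → miss, frames {D}
R → miss, frames {D,R}
Y → miss, frames {D,R,Y}
X → miss, evict D, frames {R,Y,X}
Y → hit
D → miss, evict R, frames {X,Y,D}
R → miss, evict X, frames {Y,D,R}
Y → hit
X → miss, evict D, frames {R,Y,X}
F → miss, evict R, frames {Y,X,F}
R → miss, evict Y, frames {X,F,R}
F → hit
D → miss, evict X, frames {R,F,D}
L → miss, evict R, frames {F,D,L}
Page faults: 11.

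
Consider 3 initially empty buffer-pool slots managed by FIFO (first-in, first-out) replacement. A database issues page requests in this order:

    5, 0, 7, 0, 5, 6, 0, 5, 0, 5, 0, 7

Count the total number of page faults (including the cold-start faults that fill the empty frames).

5: fault, frames (5)
0: fault, frames (5 0)
7: fault, frames (5 0 7)
0: hit
5: hit
6: fault, evict 5, frames (0 7 6)
0: hit
5: fault, evict 0, frames (7 6 5)
0: fault, evict 7, frames (6 5 0)
5: hit
0: hit
7: fault, evict 6, frames (5 0 7)
Page faults: 7.

7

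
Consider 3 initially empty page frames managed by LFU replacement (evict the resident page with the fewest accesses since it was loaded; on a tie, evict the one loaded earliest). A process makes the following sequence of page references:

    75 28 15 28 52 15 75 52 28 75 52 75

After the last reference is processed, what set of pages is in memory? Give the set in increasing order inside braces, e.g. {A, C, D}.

{15, 28, 75}

75 → fault, frames [75]
28 → fault, frames [75, 28]
15 → fault, frames [75, 28, 15]
28 → hit
52 → fault, evict 75, frames [28, 15, 52]
15 → hit
75 → fault, evict 52, frames [28, 15, 75]
52 → fault, evict 75, frames [28, 15, 52]
28 → hit
75 → fault, evict 52, frames [28, 15, 75]
52 → fault, evict 75, frames [28, 15, 52]
75 → fault, evict 52, frames [28, 15, 75]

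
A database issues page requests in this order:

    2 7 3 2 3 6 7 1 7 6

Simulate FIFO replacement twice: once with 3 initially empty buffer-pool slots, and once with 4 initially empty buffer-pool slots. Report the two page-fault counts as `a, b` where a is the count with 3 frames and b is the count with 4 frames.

3 frames: F F F . . F . F F . → 6 faults.
4 frames: F F F . . F . F . . → 5 faults.
5 < 6: adding a frame reduced faults, as is typical.

6, 5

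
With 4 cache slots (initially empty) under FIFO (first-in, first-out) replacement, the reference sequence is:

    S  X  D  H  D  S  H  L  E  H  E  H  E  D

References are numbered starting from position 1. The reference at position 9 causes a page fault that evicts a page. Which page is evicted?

pos 1: S: miss, frames [S]
pos 2: X: miss, frames [S, X]
pos 3: D: miss, frames [S, X, D]
pos 4: H: miss, frames [S, X, D, H]
pos 5: D: hit
pos 6: S: hit
pos 7: H: hit
pos 8: L: miss, evict S, frames [X, D, H, L]
pos 9: E: miss, evict X, frames [D, H, L, E]
At position 9, page X is evicted.

X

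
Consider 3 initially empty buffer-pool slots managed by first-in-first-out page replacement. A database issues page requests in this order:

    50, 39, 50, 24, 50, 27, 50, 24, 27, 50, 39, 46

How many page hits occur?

50 → fault, frames {50}
39 → fault, frames {50,39}
50 → hit
24 → fault, frames {50,39,24}
50 → hit
27 → fault, evict 50, frames {39,24,27}
50 → fault, evict 39, frames {24,27,50}
24 → hit
27 → hit
50 → hit
39 → fault, evict 24, frames {27,50,39}
46 → fault, evict 27, frames {50,39,46}
Hits: 5.

5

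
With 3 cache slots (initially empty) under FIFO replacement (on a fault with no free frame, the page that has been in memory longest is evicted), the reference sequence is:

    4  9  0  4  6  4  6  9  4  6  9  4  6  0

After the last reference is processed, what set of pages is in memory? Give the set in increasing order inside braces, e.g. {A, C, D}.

4: miss, frames [4]
9: miss, frames [4, 9]
0: miss, frames [4, 9, 0]
4: hit
6: miss, evict 4, frames [9, 0, 6]
4: miss, evict 9, frames [0, 6, 4]
6: hit
9: miss, evict 0, frames [6, 4, 9]
4: hit
6: hit
9: hit
4: hit
6: hit
0: miss, evict 6, frames [4, 9, 0]

{0, 4, 9}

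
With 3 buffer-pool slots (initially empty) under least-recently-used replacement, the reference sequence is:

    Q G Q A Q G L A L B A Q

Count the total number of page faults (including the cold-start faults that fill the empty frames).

7

Q → fault, frames [Q]
G → fault, frames [Q, G]
Q → hit
A → fault, frames [G, Q, A]
Q → hit
G → hit
L → fault, evict A, frames [Q, G, L]
A → fault, evict Q, frames [G, L, A]
L → hit
B → fault, evict G, frames [A, L, B]
A → hit
Q → fault, evict L, frames [B, A, Q]
Page faults: 7.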